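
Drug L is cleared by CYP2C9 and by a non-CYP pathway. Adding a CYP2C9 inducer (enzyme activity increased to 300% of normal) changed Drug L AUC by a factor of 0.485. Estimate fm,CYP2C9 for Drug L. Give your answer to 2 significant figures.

CL'/CL = 1 / 0.485 = 2.062
3·fm + (1 − fm) = 2.062
fm = (2.062 − 1) / (3 − 1) = 0.53

0.53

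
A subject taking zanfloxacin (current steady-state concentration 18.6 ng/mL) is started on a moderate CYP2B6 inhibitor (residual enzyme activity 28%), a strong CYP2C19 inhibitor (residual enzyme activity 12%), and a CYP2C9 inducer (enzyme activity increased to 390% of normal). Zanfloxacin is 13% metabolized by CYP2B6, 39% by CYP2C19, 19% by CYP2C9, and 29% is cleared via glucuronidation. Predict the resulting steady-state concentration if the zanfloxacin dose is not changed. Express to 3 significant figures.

The CYP2B6 pathway (13% of clearance) falls to 0.28× activity: 0.13 × 0.28 = 0.0364.
The CYP2C19 pathway (39% of clearance) drops to 0.12× activity: 0.39 × 0.12 = 0.0468.
The CYP2C9 pathway (19% of clearance) is boosted to 3.9× activity: 0.19 × 3.9 = 0.741.
Non-CYP routes (29%) are unchanged.
CL_new/CL_old = 0.0364 + 0.0468 + 0.741 + 0.29 = 1.1142.
Steady-state concentration ∝ 1/CL: new value = 18.6 / 1.1142 = 16.7 ng/mL.

16.7 ng/mL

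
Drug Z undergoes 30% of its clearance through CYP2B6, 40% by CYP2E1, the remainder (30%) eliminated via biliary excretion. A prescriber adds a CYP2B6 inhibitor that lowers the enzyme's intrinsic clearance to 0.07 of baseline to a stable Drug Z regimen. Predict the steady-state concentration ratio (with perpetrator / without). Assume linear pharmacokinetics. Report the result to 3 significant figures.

CYP2B6: 0.3 × 0.07 = 0.021
CYP2E1: 0.4 (unchanged)
Other: 0.3 (unchanged)
New clearance relative to baseline: 0.021 + 0.4 + 0.3 = 0.721.
Steady-state concentration ratio = CL_old/CL_new = 1 / 0.721 = 1.39.

1.39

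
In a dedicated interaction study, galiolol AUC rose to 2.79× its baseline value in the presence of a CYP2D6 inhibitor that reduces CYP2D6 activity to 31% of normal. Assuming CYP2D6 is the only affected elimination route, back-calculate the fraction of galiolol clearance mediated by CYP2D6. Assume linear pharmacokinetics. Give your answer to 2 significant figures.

0.93

Let x = fm,CYP2D6. Because AUC ∝ 1/CL, relative clearance fell to 1/2.79 = 0.3584.
Setting x·0.31 + (1 − x) = 0.3584 and solving: x = (0.3584 − 1)/(0.31 − 1) = 0.93.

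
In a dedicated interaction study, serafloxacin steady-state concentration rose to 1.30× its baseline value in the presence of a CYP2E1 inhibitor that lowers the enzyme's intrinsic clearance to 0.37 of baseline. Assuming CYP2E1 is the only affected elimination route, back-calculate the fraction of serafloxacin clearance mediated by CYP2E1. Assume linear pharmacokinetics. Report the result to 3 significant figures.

0.366

CL'/CL = 1 / 1.30 = 0.7692
0.37·fm + (1 − fm) = 0.7692
fm = (0.7692 − 1) / (0.37 − 1) = 0.366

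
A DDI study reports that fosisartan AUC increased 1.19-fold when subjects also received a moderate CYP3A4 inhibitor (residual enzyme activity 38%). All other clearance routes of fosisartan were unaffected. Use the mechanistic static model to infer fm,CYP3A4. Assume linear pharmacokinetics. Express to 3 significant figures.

CL'/CL = 1 / 1.19 = 0.8403
0.38·fm + (1 − fm) = 0.8403
fm = (0.8403 − 1) / (0.38 − 1) = 0.258

0.258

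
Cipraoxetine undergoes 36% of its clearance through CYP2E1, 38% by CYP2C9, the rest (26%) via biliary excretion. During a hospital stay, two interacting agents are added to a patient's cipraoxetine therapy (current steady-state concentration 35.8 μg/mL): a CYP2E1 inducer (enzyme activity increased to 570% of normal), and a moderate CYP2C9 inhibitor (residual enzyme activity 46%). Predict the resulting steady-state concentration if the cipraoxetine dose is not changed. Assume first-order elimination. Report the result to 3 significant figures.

CYP2E1: 0.36 × 5.7 = 2.052
CYP2C9: 0.38 × 0.46 = 0.1748
Other: 0.26 (unchanged)
CL_new/CL_old = 2.052 + 0.1748 + 0.26 = 2.4868.
Dividing the baseline by the relative clearance: 35.8 / 2.4868 = 14.4 μg/mL.

14.4 μg/mL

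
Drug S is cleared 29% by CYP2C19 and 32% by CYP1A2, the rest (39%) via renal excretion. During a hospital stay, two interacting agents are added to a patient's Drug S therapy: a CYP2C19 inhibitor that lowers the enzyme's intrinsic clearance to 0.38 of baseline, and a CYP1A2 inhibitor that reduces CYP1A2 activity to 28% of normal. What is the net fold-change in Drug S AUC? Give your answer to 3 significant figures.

1.70

The CYP2C19 pathway (29% of clearance) is reduced to 0.38× activity: 0.29 × 0.38 = 0.1102.
The CYP1A2 pathway (32% of clearance) is reduced to 0.28× activity: 0.32 × 0.28 = 0.0896.
The remaining 39% of clearance is unaffected.
Relative clearance = 0.1102 + 0.0896 + 0.39 = 0.5898.
AUC ∝ 1/CL: fold-change = 1 / 0.5898 = 1.70.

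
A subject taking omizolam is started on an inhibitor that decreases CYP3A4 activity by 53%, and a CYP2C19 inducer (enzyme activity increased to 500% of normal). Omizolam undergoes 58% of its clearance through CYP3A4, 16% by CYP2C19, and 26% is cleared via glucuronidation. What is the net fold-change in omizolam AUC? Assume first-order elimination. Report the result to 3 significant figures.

0.750

The CYP3A4 pathway (58% of clearance) is reduced to 0.47× activity: 0.58 × 0.47 = 0.2726.
The CYP2C19 pathway (16% of clearance) is boosted to 5× activity: 0.16 × 5 = 0.8.
The remaining 26% of clearance is unaffected.
New clearance relative to baseline: 0.2726 + 0.8 + 0.26 = 1.3326.
AUC ∝ 1/CL: fold-change = 1 / 1.3326 = 0.750.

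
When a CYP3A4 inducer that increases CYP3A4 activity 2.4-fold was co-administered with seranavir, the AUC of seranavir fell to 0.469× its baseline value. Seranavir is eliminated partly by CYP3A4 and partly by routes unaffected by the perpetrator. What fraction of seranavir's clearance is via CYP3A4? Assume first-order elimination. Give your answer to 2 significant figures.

Call the CYP3A4 fraction fm. After the interaction, CL_new/CL_old = fm × 2.4 + (1 − fm).
AUC ratio = 1 / (new CL fraction), so new CL fraction = 1 / 0.469 = 2.132.
fm × 2.4 + 1 − fm = 2.132  ⇒  fm × (2.4 − 1) = 1.132  ⇒  fm = 0.81.

0.81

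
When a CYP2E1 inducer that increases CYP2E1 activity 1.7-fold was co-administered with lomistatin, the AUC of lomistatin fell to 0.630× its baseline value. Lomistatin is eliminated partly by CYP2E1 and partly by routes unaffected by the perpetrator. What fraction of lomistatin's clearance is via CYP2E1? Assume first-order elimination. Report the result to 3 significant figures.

0.839

Let x = fm,CYP2E1. Because AUC ∝ 1/CL, relative clearance rose to 1/0.630 = 1.587.
Only the CYP2E1 route changed, so 1.587 = x·1.7 + (1 − x), giving x = 0.839.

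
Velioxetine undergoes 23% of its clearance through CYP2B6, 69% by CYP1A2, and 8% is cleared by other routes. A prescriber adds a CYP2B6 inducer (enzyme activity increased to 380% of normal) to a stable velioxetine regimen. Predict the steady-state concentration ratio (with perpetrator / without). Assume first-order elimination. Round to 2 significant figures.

The CYP2B6 pathway (23% of clearance) increases to 3.8× activity: 0.23 × 3.8 = 0.874.
CYP1A2 (69%) and the residual 8% are unaffected.
New clearance relative to baseline: 0.874 + 0.69 + 0.08 = 1.644.
Steady-state concentration ratio = CL_old/CL_new = 1 / 1.644 = 0.61.

0.61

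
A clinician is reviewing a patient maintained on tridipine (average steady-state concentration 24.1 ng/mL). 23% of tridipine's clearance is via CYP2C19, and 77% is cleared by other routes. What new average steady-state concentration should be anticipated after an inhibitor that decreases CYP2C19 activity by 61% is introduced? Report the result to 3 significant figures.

The CYP2C19 pathway (23% of clearance) is reduced to 0.39× activity: 0.23 × 0.39 = 0.0897.
Non-CYP routes (77%) are unchanged.
CL_new/CL_old = 0.0897 + 0.77 = 0.8597.
New average steady-state concentration = baseline ÷ relative clearance = 24.1 / 0.8597 = 28.0 ng/mL.

28.0 ng/mL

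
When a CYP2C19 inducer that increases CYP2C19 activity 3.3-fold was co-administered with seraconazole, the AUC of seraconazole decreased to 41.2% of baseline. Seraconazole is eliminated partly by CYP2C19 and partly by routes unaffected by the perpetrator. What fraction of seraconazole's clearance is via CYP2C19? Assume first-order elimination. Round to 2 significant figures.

Write x for the fraction cleared via CYP2C19. The observed AUC change means clearance rose to 1/0.412 = 2.427 of baseline.
Only the CYP2C19 route changed, so 2.427 = x·3.3 + (1 − x), giving x = 0.62.

0.62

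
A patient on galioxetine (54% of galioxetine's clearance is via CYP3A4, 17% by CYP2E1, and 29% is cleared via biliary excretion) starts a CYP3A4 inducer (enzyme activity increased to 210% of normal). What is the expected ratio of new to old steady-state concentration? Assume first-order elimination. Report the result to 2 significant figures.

CYP3A4: 0.54 × 2.1 = 1.134
CYP2E1: 0.17 (unchanged)
Other: 0.29 (unchanged)
Relative clearance = 1.134 + 0.17 + 0.29 = 1.594.
Steady-state concentration is inversely proportional to clearance, so the fold-change is 1 / 1.594 = 0.63.

0.63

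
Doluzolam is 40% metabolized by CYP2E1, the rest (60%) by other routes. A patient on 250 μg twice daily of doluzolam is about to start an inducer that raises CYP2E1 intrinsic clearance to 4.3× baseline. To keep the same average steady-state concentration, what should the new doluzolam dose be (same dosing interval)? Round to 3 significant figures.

The CYP2E1 pathway (40% of clearance) increases to 4.3× activity: 0.4 × 4.3 = 1.72.
The remaining 60% of clearance is unaffected.
New clearance relative to baseline: 1.72 + 0.6 = 2.32.
Exposure is unchanged when dose changes in proportion to clearance. New dose = 250 μg × 2.32 = 580 μg.

580 μg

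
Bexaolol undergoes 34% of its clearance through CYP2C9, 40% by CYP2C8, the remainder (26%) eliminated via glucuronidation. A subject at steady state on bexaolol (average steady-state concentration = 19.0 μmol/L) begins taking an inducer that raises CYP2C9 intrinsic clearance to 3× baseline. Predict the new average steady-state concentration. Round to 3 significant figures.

The CYP2C9 pathway (34% of clearance) increases to 3× activity: 0.34 × 3 = 1.02.
CYP2C8 (40%) and the residual 26% are unaffected.
CL_new/CL_old = 1.02 + 0.4 + 0.26 = 1.68.
With dosing unchanged, average steady-state concentration scales as 1/CL: 19.0 / 1.68 = 11.3 μmol/L.

11.3 μmol/L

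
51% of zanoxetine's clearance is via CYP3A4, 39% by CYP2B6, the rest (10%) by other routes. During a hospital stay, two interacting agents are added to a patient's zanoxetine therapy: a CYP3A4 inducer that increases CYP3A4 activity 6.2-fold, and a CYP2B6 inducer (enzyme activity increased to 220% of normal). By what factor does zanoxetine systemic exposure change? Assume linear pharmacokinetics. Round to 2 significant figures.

CYP3A4: 0.51 × 6.2 = 3.162
CYP2B6: 0.39 × 2.2 = 0.858
Other: 0.1 (unchanged)
CL_new/CL_old = 3.162 + 0.858 + 0.1 = 4.12.
Systemic exposure ∝ 1/CL: fold-change = 1 / 4.12 = 0.24.

0.24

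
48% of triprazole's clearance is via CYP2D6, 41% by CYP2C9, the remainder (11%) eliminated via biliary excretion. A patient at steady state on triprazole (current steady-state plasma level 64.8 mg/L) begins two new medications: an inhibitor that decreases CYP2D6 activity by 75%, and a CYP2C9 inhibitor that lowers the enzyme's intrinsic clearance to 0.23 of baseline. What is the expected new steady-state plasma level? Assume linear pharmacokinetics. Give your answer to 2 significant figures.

The CYP2D6 pathway (48% of clearance) is reduced to 0.25× activity: 0.48 × 0.25 = 0.12.
The CYP2C9 pathway (41% of clearance) falls to 0.23× activity: 0.41 × 0.23 = 0.0943.
The remaining 11% of clearance is unaffected.
New clearance relative to baseline: 0.12 + 0.0943 + 0.11 = 0.3243.
New steady-state plasma level = 64.8 / 0.3243 = 2.0 × 10² mg/L (concentration scales inversely with clearance).

2.0 × 10² mg/L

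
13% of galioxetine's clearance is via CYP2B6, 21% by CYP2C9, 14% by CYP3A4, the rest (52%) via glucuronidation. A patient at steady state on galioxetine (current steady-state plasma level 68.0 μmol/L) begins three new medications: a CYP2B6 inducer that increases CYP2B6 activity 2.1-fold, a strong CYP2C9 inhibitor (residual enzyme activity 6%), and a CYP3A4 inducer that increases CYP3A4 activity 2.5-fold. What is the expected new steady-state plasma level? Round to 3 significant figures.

The CYP2B6 pathway (13% of clearance) increases to 2.1× activity: 0.13 × 2.1 = 0.273.
The CYP2C9 pathway (21% of clearance) is reduced to 0.06× activity: 0.21 × 0.06 = 0.0126.
The CYP3A4 pathway (14% of clearance) increases to 2.5× activity: 0.14 × 2.5 = 0.35.
The remaining 52% of clearance is unaffected.
Relative clearance = 0.273 + 0.0126 + 0.35 + 0.52 = 1.1556.
Steady-state plasma level ∝ 1/CL: new value = 68.0 / 1.1556 = 58.8 μmol/L.

58.8 μmol/L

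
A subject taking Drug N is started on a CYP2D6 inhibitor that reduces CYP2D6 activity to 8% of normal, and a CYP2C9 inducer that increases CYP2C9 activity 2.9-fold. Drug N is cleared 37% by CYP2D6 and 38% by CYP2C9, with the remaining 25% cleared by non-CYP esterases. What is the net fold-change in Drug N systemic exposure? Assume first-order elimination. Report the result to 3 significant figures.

CYP2D6: 0.37 × 0.08 = 0.0296
CYP2C9: 0.38 × 2.9 = 1.102
Other: 0.25 (unchanged)
CL_new/CL_old = 0.0296 + 1.102 + 0.25 = 1.3816.
Net systemic exposure ratio = 1 / 1.3816 = 0.724.

0.724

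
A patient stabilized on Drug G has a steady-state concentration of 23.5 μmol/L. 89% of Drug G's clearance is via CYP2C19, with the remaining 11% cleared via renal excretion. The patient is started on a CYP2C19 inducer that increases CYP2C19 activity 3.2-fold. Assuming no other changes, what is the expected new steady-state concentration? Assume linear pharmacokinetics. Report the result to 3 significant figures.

7.94 μmol/L

The CYP2C19 pathway (89% of clearance) rises to 3.2× activity: 0.89 × 3.2 = 2.848.
The remaining 11% of clearance is unaffected.
CL_new/CL_old = 2.848 + 0.11 = 2.958.
With dosing unchanged, steady-state concentration scales as 1/CL: 23.5 / 2.958 = 7.94 μmol/L.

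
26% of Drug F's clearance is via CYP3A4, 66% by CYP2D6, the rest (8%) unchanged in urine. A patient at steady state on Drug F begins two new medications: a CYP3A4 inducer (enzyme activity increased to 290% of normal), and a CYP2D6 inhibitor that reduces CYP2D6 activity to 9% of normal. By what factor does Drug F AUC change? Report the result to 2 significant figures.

1.1

The CYP3A4 pathway (26% of clearance) rises to 2.9× activity: 0.26 × 2.9 = 0.754.
The CYP2D6 pathway (66% of clearance) falls to 0.09× activity: 0.66 × 0.09 = 0.0594.
The remaining 8% of clearance is unaffected.
New clearance relative to baseline: 0.754 + 0.0594 + 0.08 = 0.8934.
Net AUC ratio = 1 / 0.8934 = 1.1.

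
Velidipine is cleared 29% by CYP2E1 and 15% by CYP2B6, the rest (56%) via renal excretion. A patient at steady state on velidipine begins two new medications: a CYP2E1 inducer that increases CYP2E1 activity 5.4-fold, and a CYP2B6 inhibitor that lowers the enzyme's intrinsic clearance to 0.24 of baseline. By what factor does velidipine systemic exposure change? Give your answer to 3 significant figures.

CYP2E1: 0.29 × 5.4 = 1.566
CYP2B6: 0.15 × 0.24 = 0.036
Other: 0.56 (unchanged)
CL_new/CL_old = 1.566 + 0.036 + 0.56 = 2.162.
Because systemic exposure varies inversely with clearance, the combined effect is 1 / 2.162 = 0.463.

0.463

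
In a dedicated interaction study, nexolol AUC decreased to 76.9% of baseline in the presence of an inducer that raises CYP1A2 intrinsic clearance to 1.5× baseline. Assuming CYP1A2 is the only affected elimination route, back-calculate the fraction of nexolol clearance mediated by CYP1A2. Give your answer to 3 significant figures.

Let x = fm,CYP1A2. Because AUC ∝ 1/CL, relative clearance rose to 1/0.769 = 1.3.
Only the CYP1A2 route changed, so 1.3 = x·1.5 + (1 − x), giving x = 0.601.

0.601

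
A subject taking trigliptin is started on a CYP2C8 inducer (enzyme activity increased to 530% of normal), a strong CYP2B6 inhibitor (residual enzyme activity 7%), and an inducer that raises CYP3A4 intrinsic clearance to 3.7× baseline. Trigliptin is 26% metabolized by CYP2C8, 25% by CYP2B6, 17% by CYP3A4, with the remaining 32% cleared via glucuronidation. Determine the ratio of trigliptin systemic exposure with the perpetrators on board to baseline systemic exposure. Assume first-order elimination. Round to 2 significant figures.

0.43

The CYP2C8 pathway (26% of clearance) is boosted to 5.3× activity: 0.26 × 5.3 = 1.378.
The CYP2B6 pathway (25% of clearance) is reduced to 0.07× activity: 0.25 × 0.07 = 0.0175.
The CYP3A4 pathway (17% of clearance) is boosted to 3.7× activity: 0.17 × 3.7 = 0.629.
Non-CYP routes (32%) are unchanged.
New clearance relative to baseline: 1.378 + 0.0175 + 0.629 + 0.32 = 2.3445.
Systemic exposure ∝ 1/CL: fold-change = 1 / 2.3445 = 0.43.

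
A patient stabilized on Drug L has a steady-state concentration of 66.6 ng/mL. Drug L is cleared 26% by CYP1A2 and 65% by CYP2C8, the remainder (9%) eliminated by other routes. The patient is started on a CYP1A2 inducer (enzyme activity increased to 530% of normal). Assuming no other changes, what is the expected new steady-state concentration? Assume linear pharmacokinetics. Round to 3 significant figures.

31.4 ng/mL

The CYP1A2 pathway (26% of clearance) is boosted to 5.3× activity: 0.26 × 5.3 = 1.378.
CYP2C8 (65%) and the residual 9% are unaffected.
New clearance relative to baseline: 1.378 + 0.65 + 0.09 = 2.118.
Steady-state concentration ∝ 1/CL, so new value = 66.6 / 2.118 = 31.4 ng/mL.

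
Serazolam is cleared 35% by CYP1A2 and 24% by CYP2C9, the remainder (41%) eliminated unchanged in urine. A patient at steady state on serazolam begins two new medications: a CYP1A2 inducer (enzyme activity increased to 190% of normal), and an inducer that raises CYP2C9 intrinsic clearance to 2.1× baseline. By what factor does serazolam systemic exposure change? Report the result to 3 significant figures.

The CYP1A2 pathway (35% of clearance) is boosted to 1.9× activity: 0.35 × 1.9 = 0.665.
The CYP2C9 pathway (24% of clearance) increases to 2.1× activity: 0.24 × 2.1 = 0.504.
Non-CYP routes (41%) are unchanged.
CL_new/CL_old = 0.665 + 0.504 + 0.41 = 1.579.
Net systemic exposure ratio = 1 / 1.579 = 0.633.

0.633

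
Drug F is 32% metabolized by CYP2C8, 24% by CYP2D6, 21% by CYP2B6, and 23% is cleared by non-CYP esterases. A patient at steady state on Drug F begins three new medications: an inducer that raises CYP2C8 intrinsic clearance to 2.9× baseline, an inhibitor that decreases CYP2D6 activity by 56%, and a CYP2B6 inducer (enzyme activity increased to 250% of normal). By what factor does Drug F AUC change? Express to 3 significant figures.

0.559

The CYP2C8 pathway (32% of clearance) rises to 2.9× activity: 0.32 × 2.9 = 0.928.
The CYP2D6 pathway (24% of clearance) falls to 0.44× activity: 0.24 × 0.44 = 0.1056.
The CYP2B6 pathway (21% of clearance) is boosted to 2.5× activity: 0.21 × 2.5 = 0.525.
The remaining 23% of clearance is unaffected.
New clearance relative to baseline: 0.928 + 0.1056 + 0.525 + 0.23 = 1.7886.
Net AUC ratio = 1 / 1.7886 = 0.559.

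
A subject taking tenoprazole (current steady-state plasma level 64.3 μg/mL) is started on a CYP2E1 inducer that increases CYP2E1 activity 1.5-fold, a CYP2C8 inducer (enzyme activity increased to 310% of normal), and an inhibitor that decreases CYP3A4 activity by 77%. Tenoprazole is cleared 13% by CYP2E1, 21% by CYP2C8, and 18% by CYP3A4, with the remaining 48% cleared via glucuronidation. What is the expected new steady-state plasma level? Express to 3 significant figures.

47.0 μg/mL

The CYP2E1 pathway (13% of clearance) increases to 1.5× activity: 0.13 × 1.5 = 0.195.
The CYP2C8 pathway (21% of clearance) increases to 3.1× activity: 0.21 × 3.1 = 0.651.
The CYP3A4 pathway (18% of clearance) drops to 0.23× activity: 0.18 × 0.23 = 0.0414.
Non-CYP routes (48%) are unchanged.
New clearance relative to baseline: 0.195 + 0.651 + 0.0414 + 0.48 = 1.3674.
Steady-state plasma level ∝ 1/CL: new value = 64.3 / 1.3674 = 47.0 μg/mL.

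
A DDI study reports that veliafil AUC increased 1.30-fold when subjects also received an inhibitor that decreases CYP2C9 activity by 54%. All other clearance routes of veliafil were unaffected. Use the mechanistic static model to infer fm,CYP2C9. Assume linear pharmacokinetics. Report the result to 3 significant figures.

Let x = fm,CYP2C9. Because AUC ∝ 1/CL, relative clearance fell to 1/1.30 = 0.7692.
Setting x·0.46 + (1 − x) = 0.7692 and solving: x = (0.7692 − 1)/(0.46 − 1) = 0.427.

0.427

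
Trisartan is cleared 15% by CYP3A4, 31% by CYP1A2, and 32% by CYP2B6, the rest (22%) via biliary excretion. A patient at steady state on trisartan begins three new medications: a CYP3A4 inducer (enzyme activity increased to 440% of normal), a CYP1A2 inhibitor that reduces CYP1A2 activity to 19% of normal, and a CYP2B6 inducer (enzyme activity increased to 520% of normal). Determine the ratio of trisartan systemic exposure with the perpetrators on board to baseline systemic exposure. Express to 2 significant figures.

0.38

The CYP3A4 pathway (15% of clearance) rises to 4.4× activity: 0.15 × 4.4 = 0.66.
The CYP1A2 pathway (31% of clearance) drops to 0.19× activity: 0.31 × 0.19 = 0.0589.
The CYP2B6 pathway (32% of clearance) rises to 5.2× activity: 0.32 × 5.2 = 1.664.
Non-CYP routes (22%) are unchanged.
CL_new/CL_old = 0.66 + 0.0589 + 1.664 + 0.22 = 2.6029.
Net systemic exposure ratio = 1 / 2.6029 = 0.38.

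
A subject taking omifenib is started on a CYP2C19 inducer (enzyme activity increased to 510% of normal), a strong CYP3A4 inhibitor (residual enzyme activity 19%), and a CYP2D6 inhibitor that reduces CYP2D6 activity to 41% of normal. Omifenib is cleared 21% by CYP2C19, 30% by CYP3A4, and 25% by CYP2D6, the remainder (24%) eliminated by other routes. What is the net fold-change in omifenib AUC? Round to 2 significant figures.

The CYP2C19 pathway (21% of clearance) rises to 5.1× activity: 0.21 × 5.1 = 1.071.
The CYP3A4 pathway (30% of clearance) is reduced to 0.19× activity: 0.3 × 0.19 = 0.057.
The CYP2D6 pathway (25% of clearance) is reduced to 0.41× activity: 0.25 × 0.41 = 0.1025.
The remaining 24% of clearance is unaffected.
Relative clearance = 1.071 + 0.057 + 0.1025 + 0.24 = 1.4705.
Net AUC ratio = 1 / 1.4705 = 0.68.

0.68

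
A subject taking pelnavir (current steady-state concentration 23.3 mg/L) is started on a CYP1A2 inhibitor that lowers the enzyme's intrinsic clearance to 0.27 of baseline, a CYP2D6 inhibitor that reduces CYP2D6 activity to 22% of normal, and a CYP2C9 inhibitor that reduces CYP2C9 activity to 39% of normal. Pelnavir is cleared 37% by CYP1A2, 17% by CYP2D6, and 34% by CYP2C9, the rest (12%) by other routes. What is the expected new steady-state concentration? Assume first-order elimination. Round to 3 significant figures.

59.8 mg/L

The CYP1A2 pathway (37% of clearance) drops to 0.27× activity: 0.37 × 0.27 = 0.0999.
The CYP2D6 pathway (17% of clearance) is reduced to 0.22× activity: 0.17 × 0.22 = 0.0374.
The CYP2C9 pathway (34% of clearance) drops to 0.39× activity: 0.34 × 0.39 = 0.1326.
Non-CYP routes (12%) are unchanged.
New clearance relative to baseline: 0.0999 + 0.0374 + 0.1326 + 0.12 = 0.3899.
Dividing the baseline by the relative clearance: 23.3 / 0.3899 = 59.8 mg/L.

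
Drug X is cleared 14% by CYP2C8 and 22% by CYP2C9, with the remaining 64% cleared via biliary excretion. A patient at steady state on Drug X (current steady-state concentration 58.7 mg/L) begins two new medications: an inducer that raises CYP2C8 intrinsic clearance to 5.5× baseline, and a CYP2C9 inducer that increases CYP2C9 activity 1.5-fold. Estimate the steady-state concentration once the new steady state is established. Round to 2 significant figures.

The CYP2C8 pathway (14% of clearance) is boosted to 5.5× activity: 0.14 × 5.5 = 0.77.
The CYP2C9 pathway (22% of clearance) rises to 1.5× activity: 0.22 × 1.5 = 0.33.
Non-CYP routes (64%) are unchanged.
New clearance relative to baseline: 0.77 + 0.33 + 0.64 = 1.74.
Dividing the baseline by the relative clearance: 58.7 / 1.74 = 34 mg/L.

34 mg/L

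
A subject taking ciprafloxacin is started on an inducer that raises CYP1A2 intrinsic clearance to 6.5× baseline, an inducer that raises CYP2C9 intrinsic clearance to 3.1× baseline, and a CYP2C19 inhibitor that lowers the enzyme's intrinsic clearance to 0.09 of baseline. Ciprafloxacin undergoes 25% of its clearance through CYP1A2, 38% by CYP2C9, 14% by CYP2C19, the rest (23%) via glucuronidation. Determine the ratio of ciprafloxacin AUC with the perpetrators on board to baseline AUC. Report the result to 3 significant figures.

0.328

The CYP1A2 pathway (25% of clearance) increases to 6.5× activity: 0.25 × 6.5 = 1.625.
The CYP2C9 pathway (38% of clearance) rises to 3.1× activity: 0.38 × 3.1 = 1.178.
The CYP2C19 pathway (14% of clearance) drops to 0.09× activity: 0.14 × 0.09 = 0.0126.
Non-CYP routes (23%) are unchanged.
Relative clearance = 1.625 + 1.178 + 0.0126 + 0.23 = 3.0456.
Net AUC ratio = 1 / 3.0456 = 0.328.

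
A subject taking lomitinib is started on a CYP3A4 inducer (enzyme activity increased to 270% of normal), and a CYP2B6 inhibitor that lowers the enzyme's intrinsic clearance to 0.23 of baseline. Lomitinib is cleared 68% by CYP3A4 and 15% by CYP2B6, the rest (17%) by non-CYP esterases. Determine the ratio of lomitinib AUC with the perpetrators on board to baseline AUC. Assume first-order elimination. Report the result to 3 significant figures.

0.490

The CYP3A4 pathway (68% of clearance) is boosted to 2.7× activity: 0.68 × 2.7 = 1.836.
The CYP2B6 pathway (15% of clearance) is reduced to 0.23× activity: 0.15 × 0.23 = 0.0345.
The remaining 17% of clearance is unaffected.
New clearance relative to baseline: 1.836 + 0.0345 + 0.17 = 2.0405.
Because AUC varies inversely with clearance, the combined effect is 1 / 2.0405 = 0.490.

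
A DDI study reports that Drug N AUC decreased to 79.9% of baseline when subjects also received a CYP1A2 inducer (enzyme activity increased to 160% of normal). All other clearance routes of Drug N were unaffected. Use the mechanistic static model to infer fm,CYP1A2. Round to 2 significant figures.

Call the CYP1A2 fraction fm. After the interaction, CL_new/CL_old = fm × 1.6 + (1 − fm).
AUC ratio = 1 / (new CL fraction), so new CL fraction = 1 / 0.799 = 1.252.
fm × 1.6 + 1 − fm = 1.252  ⇒  fm × (1.6 − 1) = 0.2516  ⇒  fm = 0.42.

0.42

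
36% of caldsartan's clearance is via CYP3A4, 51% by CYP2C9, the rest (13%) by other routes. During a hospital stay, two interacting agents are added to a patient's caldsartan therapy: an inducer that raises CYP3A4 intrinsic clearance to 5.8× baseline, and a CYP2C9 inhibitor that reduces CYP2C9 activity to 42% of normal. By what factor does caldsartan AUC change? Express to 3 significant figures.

The CYP3A4 pathway (36% of clearance) is boosted to 5.8× activity: 0.36 × 5.8 = 2.088.
The CYP2C9 pathway (51% of clearance) is reduced to 0.42× activity: 0.51 × 0.42 = 0.2142.
The remaining 13% of clearance is unaffected.
Relative clearance = 2.088 + 0.2142 + 0.13 = 2.4322.
Net AUC ratio = 1 / 2.4322 = 0.411.

0.411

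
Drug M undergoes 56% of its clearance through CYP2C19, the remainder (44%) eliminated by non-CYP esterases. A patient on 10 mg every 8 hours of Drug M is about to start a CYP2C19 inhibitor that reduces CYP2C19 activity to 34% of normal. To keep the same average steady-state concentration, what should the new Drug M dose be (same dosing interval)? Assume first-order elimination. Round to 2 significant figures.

6.3 mg

CYP2C19: 0.56 × 0.34 = 0.1904
Other: 0.44 (unchanged)
New clearance relative to baseline: 0.1904 + 0.44 = 0.6304.
To maintain the same steady-state level, dose must scale with clearance: new dose = 10 × 0.6304 = 6.3 mg.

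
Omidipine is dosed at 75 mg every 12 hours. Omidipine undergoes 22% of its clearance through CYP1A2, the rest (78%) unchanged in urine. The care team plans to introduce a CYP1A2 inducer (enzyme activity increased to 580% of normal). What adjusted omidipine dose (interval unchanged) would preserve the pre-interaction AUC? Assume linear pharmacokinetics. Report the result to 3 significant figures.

CYP1A2: 0.22 × 5.8 = 1.276
Other: 0.78 (unchanged)
Relative clearance = 1.276 + 0.78 = 2.056.
To maintain the same steady-state level, dose must scale with clearance: new dose = 75 × 2.056 = 154 mg.

154 mg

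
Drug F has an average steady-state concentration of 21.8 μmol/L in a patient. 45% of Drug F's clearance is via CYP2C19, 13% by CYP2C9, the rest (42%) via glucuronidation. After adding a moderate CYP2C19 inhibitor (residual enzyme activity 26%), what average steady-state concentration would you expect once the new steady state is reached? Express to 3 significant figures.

CYP2C19: 0.45 × 0.26 = 0.117
CYP2C9: 0.13 (unchanged)
Other: 0.42 (unchanged)
CL_new/CL_old = 0.117 + 0.13 + 0.42 = 0.667.
New average steady-state concentration = baseline ÷ relative clearance = 21.8 / 0.667 = 32.7 μmol/L.

32.7 μmol/L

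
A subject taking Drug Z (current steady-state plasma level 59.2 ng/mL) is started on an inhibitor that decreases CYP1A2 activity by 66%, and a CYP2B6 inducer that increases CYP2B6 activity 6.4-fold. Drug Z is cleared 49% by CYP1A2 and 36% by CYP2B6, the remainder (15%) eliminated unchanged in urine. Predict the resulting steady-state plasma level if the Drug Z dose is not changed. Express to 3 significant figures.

22.6 ng/mL

The CYP1A2 pathway (49% of clearance) drops to 0.34× activity: 0.49 × 0.34 = 0.1666.
The CYP2B6 pathway (36% of clearance) is boosted to 6.4× activity: 0.36 × 6.4 = 2.304.
Non-CYP routes (15%) are unchanged.
CL_new/CL_old = 0.1666 + 2.304 + 0.15 = 2.6206.
New steady-state plasma level = 59.2 / 2.6206 = 22.6 ng/mL (concentration scales inversely with clearance).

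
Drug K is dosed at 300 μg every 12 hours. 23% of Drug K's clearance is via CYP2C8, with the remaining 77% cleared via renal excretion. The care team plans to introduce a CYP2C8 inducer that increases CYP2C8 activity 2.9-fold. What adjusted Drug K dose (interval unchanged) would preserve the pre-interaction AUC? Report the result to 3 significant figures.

431 μg

The CYP2C8 pathway (23% of clearance) is boosted to 2.9× activity: 0.23 × 2.9 = 0.667.
Non-CYP routes (77%) are unchanged.
CL_new/CL_old = 0.667 + 0.77 = 1.437.
Css,avg = (dose rate)/CL, so holding Css fixed requires dose ∝ CL: 300 × 1.437 = 431 μg.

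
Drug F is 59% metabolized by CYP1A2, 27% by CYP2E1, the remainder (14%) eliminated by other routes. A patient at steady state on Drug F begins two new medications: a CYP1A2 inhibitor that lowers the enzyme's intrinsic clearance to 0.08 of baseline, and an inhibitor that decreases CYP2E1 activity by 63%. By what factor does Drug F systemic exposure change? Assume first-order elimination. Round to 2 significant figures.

3.5

The CYP1A2 pathway (59% of clearance) falls to 0.08× activity: 0.59 × 0.08 = 0.0472.
The CYP2E1 pathway (27% of clearance) falls to 0.37× activity: 0.27 × 0.37 = 0.0999.
Non-CYP routes (14%) are unchanged.
Relative clearance = 0.0472 + 0.0999 + 0.14 = 0.2871.
Because systemic exposure varies inversely with clearance, the combined effect is 1 / 0.2871 = 3.5.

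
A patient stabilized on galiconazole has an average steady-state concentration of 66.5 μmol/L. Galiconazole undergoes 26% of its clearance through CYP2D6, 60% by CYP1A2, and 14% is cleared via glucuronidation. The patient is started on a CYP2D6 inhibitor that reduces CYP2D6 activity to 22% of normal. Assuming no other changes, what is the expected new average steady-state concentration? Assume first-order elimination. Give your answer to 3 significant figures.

83.4 μmol/L

The CYP2D6 pathway (26% of clearance) drops to 0.22× activity: 0.26 × 0.22 = 0.0572.
CYP1A2 (60%) and the residual 14% are unaffected.
New clearance relative to baseline: 0.0572 + 0.6 + 0.14 = 0.7972.
With dosing unchanged, average steady-state concentration scales as 1/CL: 66.5 / 0.7972 = 83.4 μmol/L.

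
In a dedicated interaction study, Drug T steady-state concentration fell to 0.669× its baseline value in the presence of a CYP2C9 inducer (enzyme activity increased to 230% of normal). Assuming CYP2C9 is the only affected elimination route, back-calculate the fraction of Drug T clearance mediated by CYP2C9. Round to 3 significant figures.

0.381

CL'/CL = 1 / 0.669 = 1.495
2.3·fm + (1 − fm) = 1.495
fm = (1.495 − 1) / (2.3 − 1) = 0.381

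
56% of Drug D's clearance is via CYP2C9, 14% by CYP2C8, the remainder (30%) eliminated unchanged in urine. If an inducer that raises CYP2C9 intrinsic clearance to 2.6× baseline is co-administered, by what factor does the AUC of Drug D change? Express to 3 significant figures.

0.527

The CYP2C9 pathway (56% of clearance) increases to 2.6× activity: 0.56 × 2.6 = 1.456.
CYP2C8 (14%) and the residual 30% are unaffected.
New clearance relative to baseline: 1.456 + 0.14 + 0.3 = 1.896.
AUC ratio = CL_old/CL_new = 1 / 1.896 = 0.527.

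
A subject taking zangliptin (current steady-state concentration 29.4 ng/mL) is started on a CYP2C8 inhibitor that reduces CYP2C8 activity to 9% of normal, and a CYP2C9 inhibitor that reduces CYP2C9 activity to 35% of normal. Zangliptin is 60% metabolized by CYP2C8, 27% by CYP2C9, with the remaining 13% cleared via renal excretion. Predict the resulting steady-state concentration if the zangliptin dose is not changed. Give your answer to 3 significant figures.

106 ng/mL

The CYP2C8 pathway (60% of clearance) falls to 0.09× activity: 0.6 × 0.09 = 0.054.
The CYP2C9 pathway (27% of clearance) is reduced to 0.35× activity: 0.27 × 0.35 = 0.0945.
Non-CYP routes (13%) are unchanged.
New clearance relative to baseline: 0.054 + 0.0945 + 0.13 = 0.2785.
New steady-state concentration = 29.4 / 0.2785 = 106 ng/mL (concentration scales inversely with clearance).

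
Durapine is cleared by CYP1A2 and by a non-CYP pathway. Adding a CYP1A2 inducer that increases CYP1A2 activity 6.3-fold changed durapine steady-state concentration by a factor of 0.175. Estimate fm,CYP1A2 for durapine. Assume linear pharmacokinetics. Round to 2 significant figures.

CL'/CL = 1 / 0.175 = 5.714
6.3·fm + (1 − fm) = 5.714
fm = (5.714 − 1) / (6.3 − 1) = 0.89

0.89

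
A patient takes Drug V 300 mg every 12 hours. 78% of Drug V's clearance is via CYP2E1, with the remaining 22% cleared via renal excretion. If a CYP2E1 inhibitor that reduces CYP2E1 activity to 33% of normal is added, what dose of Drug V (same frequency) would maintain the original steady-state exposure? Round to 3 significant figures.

143 mg

CYP2E1: 0.78 × 0.33 = 0.2574
Other: 0.22 (unchanged)
Relative clearance = 0.2574 + 0.22 = 0.4774.
Exposure is unchanged when dose changes in proportion to clearance. New dose = 300 mg × 0.4774 = 143 mg.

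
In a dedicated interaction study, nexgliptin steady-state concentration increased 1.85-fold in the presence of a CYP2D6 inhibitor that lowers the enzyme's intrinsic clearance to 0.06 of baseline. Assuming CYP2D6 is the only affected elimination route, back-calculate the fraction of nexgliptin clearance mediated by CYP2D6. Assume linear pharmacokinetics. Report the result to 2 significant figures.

0.49

CL'/CL = 1 / 1.85 = 0.5405
0.06·fm + (1 − fm) = 0.5405
fm = (0.5405 − 1) / (0.06 − 1) = 0.49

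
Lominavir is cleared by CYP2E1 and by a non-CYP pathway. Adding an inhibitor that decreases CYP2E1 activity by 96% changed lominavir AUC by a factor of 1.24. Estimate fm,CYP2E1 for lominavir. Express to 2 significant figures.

0.20

Call the CYP2E1 fraction fm. After the interaction, CL_new/CL_old = fm × 0.04 + (1 − fm).
AUC ratio = 1 / (new CL fraction), so new CL fraction = 1 / 1.24 = 0.8065.
fm × 0.04 + 1 − fm = 0.8065  ⇒  fm × (0.04 − 1) = −0.1935  ⇒  fm = 0.20.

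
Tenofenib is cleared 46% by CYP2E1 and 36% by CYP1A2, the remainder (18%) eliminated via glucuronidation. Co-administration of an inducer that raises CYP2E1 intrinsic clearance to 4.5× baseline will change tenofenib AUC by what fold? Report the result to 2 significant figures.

The CYP2E1 pathway (46% of clearance) rises to 4.5× activity: 0.46 × 4.5 = 2.07.
CYP1A2 (36%) and the residual 18% are unaffected.
CL_new/CL_old = 2.07 + 0.36 + 0.18 = 2.61.
AUC ratio = CL_old/CL_new = 1 / 2.61 = 0.38.

0.38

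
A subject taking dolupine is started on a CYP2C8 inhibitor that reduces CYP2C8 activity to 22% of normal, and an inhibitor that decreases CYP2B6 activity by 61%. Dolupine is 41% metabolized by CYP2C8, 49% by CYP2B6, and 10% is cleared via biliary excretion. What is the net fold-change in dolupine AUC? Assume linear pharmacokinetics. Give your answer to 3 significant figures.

The CYP2C8 pathway (41% of clearance) drops to 0.22× activity: 0.41 × 0.22 = 0.0902.
The CYP2B6 pathway (49% of clearance) is reduced to 0.39× activity: 0.49 × 0.39 = 0.1911.
The remaining 10% of clearance is unaffected.
CL_new/CL_old = 0.0902 + 0.1911 + 0.1 = 0.3813.
Because AUC varies inversely with clearance, the combined effect is 1 / 0.3813 = 2.62.

2.62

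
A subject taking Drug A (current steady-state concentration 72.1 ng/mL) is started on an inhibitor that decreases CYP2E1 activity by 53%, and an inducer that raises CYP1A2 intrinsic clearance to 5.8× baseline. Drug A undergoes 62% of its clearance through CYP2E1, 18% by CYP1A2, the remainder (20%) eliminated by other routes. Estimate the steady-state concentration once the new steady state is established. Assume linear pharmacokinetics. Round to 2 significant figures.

The CYP2E1 pathway (62% of clearance) is reduced to 0.47× activity: 0.62 × 0.47 = 0.2914.
The CYP1A2 pathway (18% of clearance) is boosted to 5.8× activity: 0.18 × 5.8 = 1.044.
The remaining 20% of clearance is unaffected.
CL_new/CL_old = 0.2914 + 1.044 + 0.2 = 1.5354.
Steady-state concentration ∝ 1/CL: new value = 72.1 / 1.5354 = 47 ng/mL.

47 ng/mL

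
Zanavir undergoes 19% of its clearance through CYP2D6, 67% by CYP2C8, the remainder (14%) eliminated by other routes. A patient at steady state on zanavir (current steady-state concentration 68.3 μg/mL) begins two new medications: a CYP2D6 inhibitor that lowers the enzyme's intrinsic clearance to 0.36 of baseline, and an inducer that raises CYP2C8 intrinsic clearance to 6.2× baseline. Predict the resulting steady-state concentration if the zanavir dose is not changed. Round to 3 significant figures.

15.7 μg/mL

The CYP2D6 pathway (19% of clearance) falls to 0.36× activity: 0.19 × 0.36 = 0.0684.
The CYP2C8 pathway (67% of clearance) increases to 6.2× activity: 0.67 × 6.2 = 4.154.
Non-CYP routes (14%) are unchanged.
New clearance relative to baseline: 0.0684 + 4.154 + 0.14 = 4.3624.
Dividing the baseline by the relative clearance: 68.3 / 4.3624 = 15.7 μg/mL.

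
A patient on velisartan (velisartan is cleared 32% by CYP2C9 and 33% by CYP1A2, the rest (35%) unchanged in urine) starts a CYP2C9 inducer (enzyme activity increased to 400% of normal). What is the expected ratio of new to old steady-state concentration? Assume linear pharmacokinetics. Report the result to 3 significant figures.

The CYP2C9 pathway (32% of clearance) is boosted to 4× activity: 0.32 × 4 = 1.28.
CYP1A2 (33%) and the residual 35% are unaffected.
Relative clearance = 1.28 + 0.33 + 0.35 = 1.96.
Steady-state concentration is inversely proportional to clearance, so the fold-change is 1 / 1.96 = 0.510.

0.510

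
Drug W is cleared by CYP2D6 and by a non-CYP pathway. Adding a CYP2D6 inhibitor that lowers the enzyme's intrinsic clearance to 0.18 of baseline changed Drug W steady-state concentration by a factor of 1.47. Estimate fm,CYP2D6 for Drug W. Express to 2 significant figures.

0.39

Let x = fm,CYP2D6. Because steady-state concentration ∝ 1/CL, relative clearance fell to 1/1.47 = 0.6803.
Setting x·0.18 + (1 − x) = 0.6803 and solving: x = (0.6803 − 1)/(0.18 − 1) = 0.39.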